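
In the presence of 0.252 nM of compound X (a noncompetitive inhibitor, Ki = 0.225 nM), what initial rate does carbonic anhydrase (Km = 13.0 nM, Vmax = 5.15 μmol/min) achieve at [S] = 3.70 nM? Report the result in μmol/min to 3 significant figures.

With α = 1 + [I]/Ki = 1 + 0.252/0.225 = 2.120, the noncompetitive rate law is v = (Vmax/α)·[S] / (Km + [S]).
v = (5.15/2.120)×3.70 / (13.0 + 3.70) = 8.988/16.70 = 0.538 μmol/min.

0.538 μmol/min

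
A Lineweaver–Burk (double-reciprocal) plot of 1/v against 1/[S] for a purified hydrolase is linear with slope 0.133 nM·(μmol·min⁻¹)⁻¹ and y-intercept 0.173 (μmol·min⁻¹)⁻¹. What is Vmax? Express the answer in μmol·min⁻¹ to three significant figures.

5.78 μmol·min⁻¹

The y-intercept of a Lineweaver–Burk plot equals 1/Vmax, so Vmax = 1/0.173 = 5.78 μmol·min⁻¹.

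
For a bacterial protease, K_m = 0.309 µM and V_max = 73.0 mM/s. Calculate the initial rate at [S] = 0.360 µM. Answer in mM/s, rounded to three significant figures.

39.3 mM/s

v = Vmax·[S]/(Km + [S]) = 73.0 × 0.360 / (0.309 + 0.360)
  = 26.28 / 0.6690 = 39.3 mM/s.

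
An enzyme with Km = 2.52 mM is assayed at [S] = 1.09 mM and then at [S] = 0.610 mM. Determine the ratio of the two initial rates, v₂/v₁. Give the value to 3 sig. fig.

0.645

Since Vmax cancels, v₂/v₁ = [S]₂(Km+[S]₁) / [S]₁(Km+[S]₂).
= 0.610×(2.52+1.09) / (1.09×(2.52+0.610)) = 2.202/3.412 = 0.645.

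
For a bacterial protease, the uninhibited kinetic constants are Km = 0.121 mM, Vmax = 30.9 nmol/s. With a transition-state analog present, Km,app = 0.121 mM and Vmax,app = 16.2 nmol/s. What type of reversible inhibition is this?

noncompetitive

Vmax decreases (30.9 → 16.2 nmol/s) while Km is unchanged — pure noncompetitive inhibition.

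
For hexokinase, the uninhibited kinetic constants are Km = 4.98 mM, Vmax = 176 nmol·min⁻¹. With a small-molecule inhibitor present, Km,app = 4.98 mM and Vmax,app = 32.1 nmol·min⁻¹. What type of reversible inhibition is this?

Vmax decreases (176 → 32.1 nmol·min⁻¹) while Km is unchanged — pure noncompetitive inhibition.

noncompetitive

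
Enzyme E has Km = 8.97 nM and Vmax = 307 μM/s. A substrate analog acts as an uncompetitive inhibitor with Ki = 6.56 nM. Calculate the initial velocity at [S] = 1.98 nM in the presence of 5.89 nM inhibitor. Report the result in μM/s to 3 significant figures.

With α = 1 + [I]/Ki = 1 + 5.89/6.56 = 1.898, the uncompetitive rate law is v = (Vmax/α)·[S] / (Km/α + [S]).
v = (307/1.898)×1.98 / (8.97/1.898 + 1.98) = 320.3/6.706 = 47.8 μM/s.

47.8 μM/s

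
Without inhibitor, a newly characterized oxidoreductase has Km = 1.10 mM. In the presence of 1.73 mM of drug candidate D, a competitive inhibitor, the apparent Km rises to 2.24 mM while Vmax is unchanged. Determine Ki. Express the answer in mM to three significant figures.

Competitive: Km,app = α·Km with α = 1 + [I]/Ki.
α = Km,app/Km = 2.24/1.10 = 2.036.
Since α = 1 + [I]/Ki, [I]/Ki = 2.036 − 1 = 1.036 and Ki = 1.73/1.036 = 1.67 mM.

1.67 mM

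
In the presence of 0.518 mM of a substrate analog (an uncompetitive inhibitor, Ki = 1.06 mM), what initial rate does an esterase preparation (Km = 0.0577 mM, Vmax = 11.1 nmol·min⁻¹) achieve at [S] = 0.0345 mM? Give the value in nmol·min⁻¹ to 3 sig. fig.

3.51 nmol·min⁻¹

With α = 1 + [I]/Ki = 1 + 0.518/1.06 = 1.489, the uncompetitive rate law is v = (Vmax/α)·[S] / (Km/α + [S]).
v = (11.1/1.489)×0.0345 / (0.0577/1.489 + 0.0345) = 0.2572/0.07326 = 3.51 nmol·min⁻¹.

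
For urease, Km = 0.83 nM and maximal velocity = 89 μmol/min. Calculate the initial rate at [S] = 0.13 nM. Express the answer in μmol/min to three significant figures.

12.1 μmol/min

[S]/(Km+[S]) = 0.13/0.9600 = 0.1354, the fractional saturation.
v = 0.1354 × Vmax = 0.1354 × 89 = 12.1 μmol/min.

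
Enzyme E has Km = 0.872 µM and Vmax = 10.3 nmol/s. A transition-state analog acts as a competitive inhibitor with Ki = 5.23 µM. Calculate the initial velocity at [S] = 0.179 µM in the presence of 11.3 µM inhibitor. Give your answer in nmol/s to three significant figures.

0.628 nmol/s

α = 1 + [I]/Ki = 1 + 11.3/5.23 = 3.161.
For a competitive inhibitor, Vmax is unchanged and the apparent Km becomes α·Km: Km,app = 2.76 µM, Vmax,app = 10.3 nmol/s.
v = Vmax,app·[S]/(Km,app + [S]) = 10.3 × 0.179/(2.76 + 0.179) = 0.628 nmol/s.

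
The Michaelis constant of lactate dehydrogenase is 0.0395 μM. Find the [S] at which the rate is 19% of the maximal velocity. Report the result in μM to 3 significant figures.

0.00927 μM

v/Vmax = [S]/(Km+[S]) = 0.19, so [S] = Km·0.19/(1 − 0.19) = 0.0395 × 0.2346.
[S] = 0.00927 μM.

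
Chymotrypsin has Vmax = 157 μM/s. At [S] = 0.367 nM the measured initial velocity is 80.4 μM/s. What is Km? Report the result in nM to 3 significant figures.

From v = Vmax[S]/(Km+[S]), Km = [S](Vmax − v)/v.
Km = 0.367 × (157 − 80.4) / 80.4 = 28.11/80.4 = 0.350 nM.

0.350 nM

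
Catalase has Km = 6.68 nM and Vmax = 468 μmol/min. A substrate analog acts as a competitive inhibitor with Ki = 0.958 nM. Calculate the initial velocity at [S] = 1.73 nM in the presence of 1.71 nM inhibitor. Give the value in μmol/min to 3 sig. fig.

α = 1 + [I]/Ki = 1 + 1.71/0.958 = 2.785.
For a competitive inhibitor, Vmax is unchanged and the apparent Km becomes α·Km: Km,app = 18.6 nM, Vmax,app = 468 μmol/min.
v = Vmax,app·[S]/(Km,app + [S]) = 468 × 1.73/(18.6 + 1.73) = 39.8 μmol/min.

39.8 μmol/min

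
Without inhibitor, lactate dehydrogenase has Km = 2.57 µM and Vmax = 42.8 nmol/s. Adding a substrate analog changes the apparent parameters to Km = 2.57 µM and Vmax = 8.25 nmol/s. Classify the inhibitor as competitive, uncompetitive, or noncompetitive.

noncompetitive

Vmax decreases (42.8 → 8.25 nmol/s) while Km is unchanged — pure noncompetitive inhibition.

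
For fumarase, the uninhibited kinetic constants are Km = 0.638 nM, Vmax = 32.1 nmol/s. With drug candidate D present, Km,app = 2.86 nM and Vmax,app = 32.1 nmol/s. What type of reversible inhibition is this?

competitive

Km increases (0.638 → 2.86 nM) while Vmax is unchanged — the hallmark of competitive inhibition.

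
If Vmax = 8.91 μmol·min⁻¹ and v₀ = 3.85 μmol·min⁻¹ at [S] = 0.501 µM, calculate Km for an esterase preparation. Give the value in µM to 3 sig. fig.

From v = Vmax[S]/(Km+[S]), Km = [S](Vmax − v)/v.
Km = 0.501 × (8.91 − 3.85) / 3.85 = 2.535/3.85 = 0.658 µM.

0.658 µM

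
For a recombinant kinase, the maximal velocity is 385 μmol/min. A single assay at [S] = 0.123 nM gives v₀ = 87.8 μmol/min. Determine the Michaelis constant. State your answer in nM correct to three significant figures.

v/Vmax = 87.8/385 = 0.2281 = [S]/(Km+[S]).
So Km + [S] = [S]/0.2281 = 0.5394 nM, giving Km = 0.5394 − 0.123 = 0.416 nM.

0.416 nM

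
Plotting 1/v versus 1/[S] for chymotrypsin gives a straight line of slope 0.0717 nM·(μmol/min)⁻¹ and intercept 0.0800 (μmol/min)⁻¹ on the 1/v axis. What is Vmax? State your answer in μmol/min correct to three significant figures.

The y-intercept of a Lineweaver–Burk plot equals 1/Vmax, so Vmax = 1/0.0800 = 12.5 μmol/min.

12.5 μmol/min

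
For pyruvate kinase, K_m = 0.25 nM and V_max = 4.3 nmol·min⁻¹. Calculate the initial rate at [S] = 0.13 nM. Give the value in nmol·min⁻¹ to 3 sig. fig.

1.47 nmol·min⁻¹

[S]/(Km+[S]) = 0.13/0.3800 = 0.3421, the fractional saturation.
v = 0.3421 × Vmax = 0.3421 × 4.3 = 1.47 nmol·min⁻¹.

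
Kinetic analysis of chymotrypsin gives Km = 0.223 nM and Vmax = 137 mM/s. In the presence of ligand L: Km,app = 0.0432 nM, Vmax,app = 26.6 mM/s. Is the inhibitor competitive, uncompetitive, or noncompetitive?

Both Km and Vmax decrease by the same factor (~5.16-fold) — characteristic of uncompetitive inhibition.

uncompetitive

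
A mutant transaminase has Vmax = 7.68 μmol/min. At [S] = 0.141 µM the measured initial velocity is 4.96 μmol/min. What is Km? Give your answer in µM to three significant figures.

From v = Vmax[S]/(Km+[S]), Km = [S](Vmax − v)/v.
Km = 0.141 × (7.68 − 4.96) / 4.96 = 0.3835/4.96 = 0.0773 µM.

0.0773 µM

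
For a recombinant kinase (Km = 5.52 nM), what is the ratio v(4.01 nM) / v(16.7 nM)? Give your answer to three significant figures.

0.560

Since Vmax cancels, v₂/v₁ = [S]₂(Km+[S]₁) / [S]₁(Km+[S]₂).
= 4.01×(5.52+16.7) / (16.7×(5.52+4.01)) = 89.10/159.2 = 0.560.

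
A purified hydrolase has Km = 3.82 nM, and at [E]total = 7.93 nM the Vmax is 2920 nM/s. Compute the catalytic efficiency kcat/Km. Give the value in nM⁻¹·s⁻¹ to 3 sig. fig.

kcat = Vmax/[E]total = 2920/7.93 = 368 s⁻¹.
kcat/Km = 368/3.82 = 96.4 nM⁻¹·s⁻¹.

96.4 nM⁻¹·s⁻¹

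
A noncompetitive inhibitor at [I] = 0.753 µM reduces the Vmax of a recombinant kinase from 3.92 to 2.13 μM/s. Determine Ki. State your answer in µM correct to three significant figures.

0.896 µM

Noncompetitive: Vmax,app = Vmax/α with α = 1 + [I]/Ki.
α = Vmax/Vmax,app = 3.92/2.13 = 1.840.
Since α = 1 + [I]/Ki, [I]/Ki = 1.840 − 1 = 0.8404 and Ki = 0.753/0.8404 = 0.896 µM.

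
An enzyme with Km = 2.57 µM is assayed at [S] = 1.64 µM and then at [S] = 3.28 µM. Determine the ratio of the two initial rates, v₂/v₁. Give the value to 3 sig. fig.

Since Vmax cancels, v₂/v₁ = [S]₂(Km+[S]₁) / [S]₁(Km+[S]₂).
= 3.28×(2.57+1.64) / (1.64×(2.57+3.28)) = 13.81/9.594 = 1.44.

1.44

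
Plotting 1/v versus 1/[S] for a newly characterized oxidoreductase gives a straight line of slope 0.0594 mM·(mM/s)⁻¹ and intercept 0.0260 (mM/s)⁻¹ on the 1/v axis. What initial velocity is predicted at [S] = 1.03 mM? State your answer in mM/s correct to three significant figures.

12.0 mM/s

The y-intercept is 1/Vmax, so Vmax = 1/0.0260 = 38.5 mM/s.
The slope is Km/Vmax, so Km = 0.0594 × 38.5 = 2.28 mM.
Then v = 38.5 × 1.03/(2.28 + 1.03) = 12.0 mM/s.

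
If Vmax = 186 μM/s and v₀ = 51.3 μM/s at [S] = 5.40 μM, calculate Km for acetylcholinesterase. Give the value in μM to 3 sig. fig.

v/Vmax = 51.3/186 = 0.2758 = [S]/(Km+[S]).
So Km + [S] = [S]/0.2758 = 19.58 μM, giving Km = 19.58 − 5.40 = 14.2 μM.

14.2 μM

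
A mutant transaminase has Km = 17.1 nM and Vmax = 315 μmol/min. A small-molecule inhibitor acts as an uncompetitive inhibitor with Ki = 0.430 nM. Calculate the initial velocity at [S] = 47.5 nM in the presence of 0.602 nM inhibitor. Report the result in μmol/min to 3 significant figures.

With α = 1 + [I]/Ki = 1 + 0.602/0.430 = 2.400, the uncompetitive rate law is v = (Vmax/α)·[S] / (Km/α + [S]).
v = (315/2.400)×47.5 / (17.1/2.400 + 47.5) = 6234/54.62 = 114 μmol/min.

114 μmol/min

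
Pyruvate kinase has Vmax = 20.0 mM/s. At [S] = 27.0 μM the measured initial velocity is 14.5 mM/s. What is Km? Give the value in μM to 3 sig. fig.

From v = Vmax[S]/(Km+[S]), Km = [S](Vmax − v)/v.
Km = 27.0 × (20.0 − 14.5) / 14.5 = 148.5/14.5 = 10.2 μM.

10.2 μM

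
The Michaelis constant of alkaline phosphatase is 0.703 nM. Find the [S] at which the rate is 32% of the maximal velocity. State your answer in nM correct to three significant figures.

0.331 nM

v/Vmax = [S]/(Km+[S]) = 0.32, so [S] = Km·0.32/(1 − 0.32) = 0.703 × 0.4706.
[S] = 0.331 nM.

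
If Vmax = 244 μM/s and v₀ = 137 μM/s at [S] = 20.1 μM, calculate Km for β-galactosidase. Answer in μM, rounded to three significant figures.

15.7 μM

v/Vmax = 137/244 = 0.5615 = [S]/(Km+[S]).
So Km + [S] = [S]/0.5615 = 35.80 μM, giving Km = 35.80 − 20.1 = 15.7 μM.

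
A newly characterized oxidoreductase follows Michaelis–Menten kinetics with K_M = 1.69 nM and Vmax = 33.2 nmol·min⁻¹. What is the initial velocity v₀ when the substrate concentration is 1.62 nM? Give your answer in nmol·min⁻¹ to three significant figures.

16.2 nmol·min⁻¹

v = Vmax·[S]/(Km + [S]) = 33.2 × 1.62 / (1.69 + 1.62)
  = 53.78 / 3.310 = 16.2 nmol·min⁻¹.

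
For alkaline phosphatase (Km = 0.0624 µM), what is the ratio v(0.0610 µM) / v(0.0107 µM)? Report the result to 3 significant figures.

Since Vmax cancels, v₂/v₁ = [S]₂(Km+[S]₁) / [S]₁(Km+[S]₂).
= 0.0610×(0.0624+0.0107) / (0.0107×(0.0624+0.0610)) = 0.004459/0.001320 = 3.38.

3.38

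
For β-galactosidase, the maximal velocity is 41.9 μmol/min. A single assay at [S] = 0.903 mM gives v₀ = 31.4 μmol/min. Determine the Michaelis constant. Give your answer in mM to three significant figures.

0.302 mM

From v = Vmax[S]/(Km+[S]), Km = [S](Vmax − v)/v.
Km = 0.903 × (41.9 − 31.4) / 31.4 = 9.482/31.4 = 0.302 mM.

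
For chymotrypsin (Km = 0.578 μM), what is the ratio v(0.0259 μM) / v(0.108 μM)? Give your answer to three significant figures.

Since Vmax cancels, v₂/v₁ = [S]₂(Km+[S]₁) / [S]₁(Km+[S]₂).
= 0.0259×(0.578+0.108) / (0.108×(0.578+0.0259)) = 0.01777/0.06522 = 0.272.

0.272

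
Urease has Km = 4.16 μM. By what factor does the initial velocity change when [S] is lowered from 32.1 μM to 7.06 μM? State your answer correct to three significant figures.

The fractional saturations are [S]/(Km+[S]) = 32.1/36.26 = 0.8853 and 7.06/11.22 = 0.6292.
v₂/v₁ is just their ratio: 0.6292/0.8853 = 0.711.

0.711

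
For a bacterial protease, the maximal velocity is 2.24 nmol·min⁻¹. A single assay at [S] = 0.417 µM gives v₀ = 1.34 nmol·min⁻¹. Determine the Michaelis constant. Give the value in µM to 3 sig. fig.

v/Vmax = 1.34/2.24 = 0.5982 = [S]/(Km+[S]).
So Km + [S] = [S]/0.5982 = 0.6971 µM, giving Km = 0.6971 − 0.417 = 0.280 µM.

0.280 µM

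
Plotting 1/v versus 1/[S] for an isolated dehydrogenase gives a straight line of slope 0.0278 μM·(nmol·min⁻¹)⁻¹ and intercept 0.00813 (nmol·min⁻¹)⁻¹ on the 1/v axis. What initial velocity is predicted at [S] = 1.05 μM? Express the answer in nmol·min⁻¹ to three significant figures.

28.9 nmol·min⁻¹

The y-intercept is 1/Vmax, so Vmax = 1/0.00813 = 123 nmol·min⁻¹.
The slope is Km/Vmax, so Km = 0.0278 × 123 = 3.42 μM.
Then v = 123 × 1.05/(3.42 + 1.05) = 28.9 nmol·min⁻¹.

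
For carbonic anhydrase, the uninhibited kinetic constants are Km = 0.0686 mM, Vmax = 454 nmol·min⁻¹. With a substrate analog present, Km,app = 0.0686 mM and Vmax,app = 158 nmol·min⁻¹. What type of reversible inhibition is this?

Vmax decreases (454 → 158 nmol·min⁻¹) while Km is unchanged — pure noncompetitive inhibition.

noncompetitive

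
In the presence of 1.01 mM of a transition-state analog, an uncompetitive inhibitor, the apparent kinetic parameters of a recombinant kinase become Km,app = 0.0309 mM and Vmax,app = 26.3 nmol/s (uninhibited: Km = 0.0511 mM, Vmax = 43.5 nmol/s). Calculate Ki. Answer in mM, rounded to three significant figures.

Uncompetitive: Vmax,app = Vmax/α (and Km,app = Km/α) with α = 1 + [I]/Ki.
α = Vmax/Vmax,app = 43.5/26.3 = 1.654.
Since α = 1 + [I]/Ki, [I]/Ki = 1.654 − 1 = 0.6540 and Ki = 1.01/0.6540 = 1.54 mM.

1.54 mM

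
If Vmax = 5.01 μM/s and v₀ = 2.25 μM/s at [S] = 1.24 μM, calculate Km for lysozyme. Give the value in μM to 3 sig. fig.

v/Vmax = 2.25/5.01 = 0.4491 = [S]/(Km+[S]).
So Km + [S] = [S]/0.4491 = 2.761 μM, giving Km = 2.761 − 1.24 = 1.52 μM.

1.52 μM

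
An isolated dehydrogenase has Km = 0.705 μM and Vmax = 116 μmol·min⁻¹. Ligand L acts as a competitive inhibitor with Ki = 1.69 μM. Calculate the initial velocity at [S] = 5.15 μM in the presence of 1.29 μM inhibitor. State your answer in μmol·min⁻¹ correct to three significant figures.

93.4 μmol·min⁻¹

α = 1 + [I]/Ki = 1 + 1.29/1.69 = 1.763.
For a competitive inhibitor, Vmax is unchanged and the apparent Km becomes α·Km: Km,app = 1.24 μM, Vmax,app = 116 μmol·min⁻¹.
v = Vmax,app·[S]/(Km,app + [S]) = 116 × 5.15/(1.24 + 5.15) = 93.4 μmol·min⁻¹.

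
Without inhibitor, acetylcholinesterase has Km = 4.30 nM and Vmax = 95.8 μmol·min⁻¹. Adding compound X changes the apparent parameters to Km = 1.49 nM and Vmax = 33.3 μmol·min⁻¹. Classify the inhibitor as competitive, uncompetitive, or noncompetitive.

Both Km and Vmax decrease by the same factor (~2.88-fold) — characteristic of uncompetitive inhibition.

uncompetitive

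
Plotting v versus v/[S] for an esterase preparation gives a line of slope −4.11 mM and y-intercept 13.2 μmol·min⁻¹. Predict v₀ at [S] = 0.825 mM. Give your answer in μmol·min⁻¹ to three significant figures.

2.21 μmol·min⁻¹

In the Eadie–Hofstee form v = Vmax − Km·(v/[S]), the slope is −Km and the intercept is Vmax, so Km = 4.11 mM and Vmax = 13.2 μmol·min⁻¹.
v = 13.2 × 0.825/(4.11 + 0.825) = 2.21 μmol·min⁻¹.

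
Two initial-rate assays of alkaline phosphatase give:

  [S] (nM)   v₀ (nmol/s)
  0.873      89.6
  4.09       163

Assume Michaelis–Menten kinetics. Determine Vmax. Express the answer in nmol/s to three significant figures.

In reciprocal form, 1/v = (Km/Vmax)·(1/[S]) + 1/Vmax. The two points give (1/[S], 1/v) = (1.145, 0.01116) and (0.2445, 0.006135).
Slope = (0.01116 − 0.006135)/(1.145 − 0.2445) = 0.005578; intercept = 0.01116 − 0.005578×1.145 = 0.004771.
Vmax = 1/intercept = 210 nmol/s; Km = slope × Vmax = 0.005578 × 210 = 1.17 nM.

210 nmol/s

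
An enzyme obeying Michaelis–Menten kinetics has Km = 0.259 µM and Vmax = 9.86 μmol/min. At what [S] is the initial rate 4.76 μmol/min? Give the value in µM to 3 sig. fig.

0.242 µM

The required fractional saturation is v/Vmax = 4.76/9.86 = 0.4828.
Then [S]/(Km+[S]) = 0.4828 ⇒ [S] = 0.259 × 0.4828/(1 − 0.4828) = 0.242 µM.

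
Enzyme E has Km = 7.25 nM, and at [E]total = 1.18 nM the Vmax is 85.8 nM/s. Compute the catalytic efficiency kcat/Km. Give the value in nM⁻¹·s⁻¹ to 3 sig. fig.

10.0 nM⁻¹·s⁻¹

kcat = Vmax/[E]total = 85.8/1.18 = 72.7 s⁻¹.
kcat/Km = 72.7/7.25 = 10.0 nM⁻¹·s⁻¹.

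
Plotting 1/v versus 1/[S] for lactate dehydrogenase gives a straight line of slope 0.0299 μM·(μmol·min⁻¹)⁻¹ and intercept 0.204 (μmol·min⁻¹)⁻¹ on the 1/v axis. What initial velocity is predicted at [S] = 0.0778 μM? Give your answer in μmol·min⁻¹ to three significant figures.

The y-intercept is 1/Vmax, so Vmax = 1/0.204 = 4.90 μmol·min⁻¹.
The slope is Km/Vmax, so Km = 0.0299 × 4.90 = 0.147 μM.
Then v = 4.90 × 0.0778/(0.147 + 0.0778) = 1.70 μmol·min⁻¹.

1.70 μmol·min⁻¹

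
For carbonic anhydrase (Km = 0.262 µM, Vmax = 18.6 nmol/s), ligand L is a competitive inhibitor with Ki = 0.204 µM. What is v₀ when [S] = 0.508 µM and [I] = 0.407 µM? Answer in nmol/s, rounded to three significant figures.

7.31 nmol/s

α = 1 + [I]/Ki = 1 + 0.407/0.204 = 2.995.
For a competitive inhibitor, Vmax is unchanged and the apparent Km becomes α·Km: Km,app = 0.785 µM, Vmax,app = 18.6 nmol/s.
v = Vmax,app·[S]/(Km,app + [S]) = 18.6 × 0.508/(0.785 + 0.508) = 7.31 nmol/s.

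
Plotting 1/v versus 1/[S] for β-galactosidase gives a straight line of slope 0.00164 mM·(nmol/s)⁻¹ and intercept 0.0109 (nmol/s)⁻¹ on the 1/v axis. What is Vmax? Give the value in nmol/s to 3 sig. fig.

91.7 nmol/s

The y-intercept of a Lineweaver–Burk plot equals 1/Vmax, so Vmax = 1/0.0109 = 91.7 nmol/s.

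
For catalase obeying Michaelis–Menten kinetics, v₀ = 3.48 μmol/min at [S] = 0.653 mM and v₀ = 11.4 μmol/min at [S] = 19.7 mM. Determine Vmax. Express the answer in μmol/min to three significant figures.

12.4 μmol/min

In reciprocal form, 1/v = (Km/Vmax)·(1/[S]) + 1/Vmax. The two points give (1/[S], 1/v) = (1.531, 0.2874) and (0.05076, 0.08772).
Slope = (0.2874 − 0.08772)/(1.531 − 0.05076) = 0.1348; intercept = 0.2874 − 0.1348×1.531 = 0.08088.
Vmax = 1/intercept = 12.4 μmol/min; Km = slope × Vmax = 0.1348 × 12.4 = 1.67 mM.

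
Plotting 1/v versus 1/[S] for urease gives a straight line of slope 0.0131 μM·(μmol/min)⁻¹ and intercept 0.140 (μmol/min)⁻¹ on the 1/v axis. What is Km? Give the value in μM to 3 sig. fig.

y-intercept = 1/Vmax ⇒ Vmax = 7.14 μmol/min; slope = Km/Vmax ⇒ Km = slope × Vmax.
Km = 0.0131 × 7.14 = 0.0936 μM.

0.0936 μM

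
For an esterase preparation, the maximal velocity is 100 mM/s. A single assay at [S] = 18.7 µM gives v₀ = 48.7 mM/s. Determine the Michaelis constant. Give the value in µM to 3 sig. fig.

19.7 µM

v/Vmax = 48.7/100 = 0.4870 = [S]/(Km+[S]).
So Km + [S] = [S]/0.4870 = 38.40 µM, giving Km = 38.40 − 18.7 = 19.7 µM.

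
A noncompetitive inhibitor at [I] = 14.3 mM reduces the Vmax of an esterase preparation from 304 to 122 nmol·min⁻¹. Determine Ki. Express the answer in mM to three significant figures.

Noncompetitive: Vmax,app = Vmax/α with α = 1 + [I]/Ki.
α = Vmax/Vmax,app = 304/122 = 2.492.
Since α = 1 + [I]/Ki, [I]/Ki = 2.492 − 1 = 1.492 and Ki = 14.3/1.492 = 9.59 mM.

9.59 mM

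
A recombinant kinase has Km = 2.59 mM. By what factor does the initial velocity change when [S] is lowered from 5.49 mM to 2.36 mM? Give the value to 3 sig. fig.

0.702

Since Vmax cancels, v₂/v₁ = [S]₂(Km+[S]₁) / [S]₁(Km+[S]₂).
= 2.36×(2.59+5.49) / (5.49×(2.59+2.36)) = 19.07/27.18 = 0.702.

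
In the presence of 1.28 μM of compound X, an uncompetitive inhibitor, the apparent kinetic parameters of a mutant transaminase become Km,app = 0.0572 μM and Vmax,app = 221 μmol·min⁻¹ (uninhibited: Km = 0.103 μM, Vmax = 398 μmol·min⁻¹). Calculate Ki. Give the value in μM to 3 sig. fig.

Uncompetitive: Vmax,app = Vmax/α (and Km,app = Km/α) with α = 1 + [I]/Ki.
α = Vmax/Vmax,app = 398/221 = 1.801.
Ki = [I]/(α − 1) = 1.28/0.8009 = 1.60 μM.

1.60 μM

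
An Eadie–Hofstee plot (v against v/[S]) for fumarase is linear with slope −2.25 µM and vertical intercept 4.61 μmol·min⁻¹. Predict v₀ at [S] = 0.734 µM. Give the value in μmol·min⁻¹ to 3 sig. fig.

In the Eadie–Hofstee form v = Vmax − Km·(v/[S]), the slope is −Km and the intercept is Vmax, so Km = 2.25 µM and Vmax = 4.61 μmol·min⁻¹.
v = 4.61 × 0.734/(2.25 + 0.734) = 1.13 μmol·min⁻¹.

1.13 μmol·min⁻¹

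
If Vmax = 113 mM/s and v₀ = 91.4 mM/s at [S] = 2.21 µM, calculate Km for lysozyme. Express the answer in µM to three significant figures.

From v = Vmax[S]/(Km+[S]), Km = [S](Vmax − v)/v.
Km = 2.21 × (113 − 91.4) / 91.4 = 47.74/91.4 = 0.522 µM.

0.522 µM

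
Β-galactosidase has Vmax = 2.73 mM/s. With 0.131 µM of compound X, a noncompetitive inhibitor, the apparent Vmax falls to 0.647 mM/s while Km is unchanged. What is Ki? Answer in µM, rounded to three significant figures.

Noncompetitive: Vmax,app = Vmax/α with α = 1 + [I]/Ki.
α = Vmax/Vmax,app = 2.73/0.647 = 4.219.
Since α = 1 + [I]/Ki, [I]/Ki = 4.219 − 1 = 3.219 and Ki = 0.131/3.219 = 0.0407 µM.

0.0407 µM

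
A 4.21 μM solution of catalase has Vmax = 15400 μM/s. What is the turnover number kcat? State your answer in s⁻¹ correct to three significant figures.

kcat = Vmax/[E]total = 15400 μM/s / 4.21 μM = 3660 s⁻¹.

3660 s⁻¹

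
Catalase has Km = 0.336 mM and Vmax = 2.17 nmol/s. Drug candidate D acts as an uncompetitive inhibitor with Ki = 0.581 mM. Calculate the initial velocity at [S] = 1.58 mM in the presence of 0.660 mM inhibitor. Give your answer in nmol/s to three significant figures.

α = 1 + [I]/Ki = 1 + 0.660/0.581 = 2.136.
For an uncompetitive inhibitor, both parameters are divided by α, giving Vmax/α and Km/α: Km,app = 0.157 mM, Vmax,app = 1.02 nmol/s.
v = Vmax,app·[S]/(Km,app + [S]) = 1.02 × 1.58/(0.157 + 1.58) = 0.924 nmol/s.

0.924 nmol/s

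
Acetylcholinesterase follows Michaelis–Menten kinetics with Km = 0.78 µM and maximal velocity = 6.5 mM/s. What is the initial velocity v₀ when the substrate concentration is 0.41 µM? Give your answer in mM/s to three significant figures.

v = Vmax·[S]/(Km + [S]) = 6.5 × 0.41 / (0.78 + 0.41)
  = 2.665 / 1.190 = 2.24 mM/s.

2.24 mM/s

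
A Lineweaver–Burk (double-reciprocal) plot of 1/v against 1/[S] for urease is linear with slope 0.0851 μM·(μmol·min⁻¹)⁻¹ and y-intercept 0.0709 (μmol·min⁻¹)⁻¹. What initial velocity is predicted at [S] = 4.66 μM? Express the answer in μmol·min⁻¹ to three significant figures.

11.2 μmol·min⁻¹

The y-intercept is 1/Vmax, so Vmax = 1/0.0709 = 14.1 μmol·min⁻¹.
The slope is Km/Vmax, so Km = 0.0851 × 14.1 = 1.20 μM.
Then v = 14.1 × 4.66/(1.20 + 4.66) = 11.2 μmol·min⁻¹.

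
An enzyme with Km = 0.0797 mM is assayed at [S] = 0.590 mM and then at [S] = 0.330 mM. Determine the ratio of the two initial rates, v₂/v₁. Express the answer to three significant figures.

The fractional saturations are [S]/(Km+[S]) = 0.590/0.6697 = 0.8810 and 0.330/0.4097 = 0.8055.
v₂/v₁ is just their ratio: 0.8055/0.8810 = 0.914.

0.914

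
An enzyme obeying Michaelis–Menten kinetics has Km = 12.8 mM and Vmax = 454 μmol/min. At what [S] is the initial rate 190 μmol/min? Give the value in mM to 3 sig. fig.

9.21 mM

The required fractional saturation is v/Vmax = 190/454 = 0.4185.
Then [S]/(Km+[S]) = 0.4185 ⇒ [S] = 12.8 × 0.4185/(1 − 0.4185) = 9.21 mM.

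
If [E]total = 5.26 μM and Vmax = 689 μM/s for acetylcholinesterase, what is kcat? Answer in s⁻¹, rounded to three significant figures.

131 s⁻¹

kcat = Vmax/[E]total = 689 μM/s / 5.26 μM = 131 s⁻¹.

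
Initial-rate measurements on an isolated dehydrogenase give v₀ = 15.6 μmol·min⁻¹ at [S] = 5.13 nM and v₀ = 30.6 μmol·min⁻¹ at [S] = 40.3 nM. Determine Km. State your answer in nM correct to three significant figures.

In reciprocal form, 1/v = (Km/Vmax)·(1/[S]) + 1/Vmax. The two points give (1/[S], 1/v) = (0.1949, 0.06410) and (0.02481, 0.03268).
Slope = (0.06410 − 0.03268)/(0.1949 − 0.02481) = 0.1847; intercept = 0.06410 − 0.1847×0.1949 = 0.02810.
Vmax = 1/intercept = 35.6 μmol·min⁻¹; Km = slope × Vmax = 0.1847 × 35.6 = 6.57 nM.

6.57 nM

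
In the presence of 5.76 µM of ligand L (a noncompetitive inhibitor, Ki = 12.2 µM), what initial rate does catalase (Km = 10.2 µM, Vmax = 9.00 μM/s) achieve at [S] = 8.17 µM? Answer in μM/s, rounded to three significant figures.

2.72 μM/s

With α = 1 + [I]/Ki = 1 + 5.76/12.2 = 1.472, the noncompetitive rate law is v = (Vmax/α)·[S] / (Km + [S]).
v = (9.00/1.472)×8.17 / (10.2 + 8.17) = 49.95/18.37 = 2.72 μM/s.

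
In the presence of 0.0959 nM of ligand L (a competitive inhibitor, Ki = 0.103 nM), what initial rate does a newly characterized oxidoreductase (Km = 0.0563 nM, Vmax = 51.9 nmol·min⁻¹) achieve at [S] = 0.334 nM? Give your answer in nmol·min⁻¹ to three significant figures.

With α = 1 + [I]/Ki = 1 + 0.0959/0.103 = 1.931, the competitive rate law is v = Vmax[S] / (αKm + [S]).
v = 51.9×0.334 / (1.931×0.0563 + 0.334) = 17.33/0.4427 = 39.2 nmol·min⁻¹.

39.2 nmol·min⁻¹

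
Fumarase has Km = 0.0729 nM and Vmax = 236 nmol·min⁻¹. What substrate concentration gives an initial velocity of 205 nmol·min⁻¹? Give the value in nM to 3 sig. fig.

Rearranging v = Vmax[S]/(Km+[S]) gives [S] = Km·v/(Vmax − v).
[S] = 0.0729 × 205 / (236 − 205) = 14.94/31.00 = 0.482 nM.

0.482 nM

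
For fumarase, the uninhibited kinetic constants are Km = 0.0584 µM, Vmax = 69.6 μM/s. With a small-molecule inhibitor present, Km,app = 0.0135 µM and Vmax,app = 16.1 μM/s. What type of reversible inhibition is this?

Both Km and Vmax decrease by the same factor (~4.33-fold) — characteristic of uncompetitive inhibition.

uncompetitive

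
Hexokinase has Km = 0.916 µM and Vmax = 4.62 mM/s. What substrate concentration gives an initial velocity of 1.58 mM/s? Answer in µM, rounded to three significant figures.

The required fractional saturation is v/Vmax = 1.58/4.62 = 0.3420.
Then [S]/(Km+[S]) = 0.3420 ⇒ [S] = 0.916 × 0.3420/(1 − 0.3420) = 0.476 µM.

0.476 µM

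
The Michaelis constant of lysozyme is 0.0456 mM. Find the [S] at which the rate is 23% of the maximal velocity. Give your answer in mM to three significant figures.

v/Vmax = [S]/(Km+[S]) = 0.23, so [S] = Km·0.23/(1 − 0.23) = 0.0456 × 0.2987.
[S] = 0.0136 mM.

0.0136 mM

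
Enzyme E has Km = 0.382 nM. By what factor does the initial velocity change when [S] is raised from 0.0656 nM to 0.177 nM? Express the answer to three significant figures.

2.16

Since Vmax cancels, v₂/v₁ = [S]₂(Km+[S]₁) / [S]₁(Km+[S]₂).
= 0.177×(0.382+0.0656) / (0.0656×(0.382+0.177)) = 0.07923/0.03667 = 2.16.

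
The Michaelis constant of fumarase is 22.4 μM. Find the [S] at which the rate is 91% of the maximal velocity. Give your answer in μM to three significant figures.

226 μM

v/Vmax = [S]/(Km+[S]) = 0.91, so [S] = Km·0.91/(1 − 0.91) = 22.4 × 10.11.
[S] = 226 μM.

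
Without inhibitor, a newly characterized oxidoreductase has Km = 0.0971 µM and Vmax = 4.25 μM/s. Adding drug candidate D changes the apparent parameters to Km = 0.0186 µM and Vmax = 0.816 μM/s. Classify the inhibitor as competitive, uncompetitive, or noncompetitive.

uncompetitive

Both Km and Vmax decrease by the same factor (~5.21-fold) — characteristic of uncompetitive inhibition.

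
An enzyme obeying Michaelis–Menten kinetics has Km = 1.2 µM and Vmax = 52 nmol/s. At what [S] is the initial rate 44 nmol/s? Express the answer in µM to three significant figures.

The required fractional saturation is v/Vmax = 44/52 = 0.8462.
Then [S]/(Km+[S]) = 0.8462 ⇒ [S] = 1.2 × 0.8462/(1 − 0.8462) = 6.60 µM.

6.60 µM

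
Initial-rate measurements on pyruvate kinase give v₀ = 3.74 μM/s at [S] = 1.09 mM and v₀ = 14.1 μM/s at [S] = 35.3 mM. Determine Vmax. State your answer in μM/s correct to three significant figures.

15.5 μM/s

From v = Vmax[S]/(Km+[S]), each point gives Vmax = v(Km+[S])/[S].
Equating: 3.74(Km+1.09)/1.09 = 14.1(Km+35.3)/35.3.
3.431·Km + 3.74 = 0.3994·Km + 14.1, so (3.431 − 0.3994)·Km = 14.1 − 3.74.
Km = 10.36/3.032 = 3.42 mM; then Vmax = 3.74(3.42+1.09)/1.09 = 15.5 μM/s.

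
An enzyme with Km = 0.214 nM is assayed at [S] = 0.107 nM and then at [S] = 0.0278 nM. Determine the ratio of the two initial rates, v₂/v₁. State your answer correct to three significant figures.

Since Vmax cancels, v₂/v₁ = [S]₂(Km+[S]₁) / [S]₁(Km+[S]₂).
= 0.0278×(0.214+0.107) / (0.107×(0.214+0.0278)) = 0.008924/0.02587 = 0.345.

0.345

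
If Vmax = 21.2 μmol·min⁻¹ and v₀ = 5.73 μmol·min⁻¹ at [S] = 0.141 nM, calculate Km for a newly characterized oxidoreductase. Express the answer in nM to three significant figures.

v/Vmax = 5.73/21.2 = 0.2703 = [S]/(Km+[S]).
So Km + [S] = [S]/0.2703 = 0.5217 nM, giving Km = 0.5217 − 0.141 = 0.381 nM.

0.381 nM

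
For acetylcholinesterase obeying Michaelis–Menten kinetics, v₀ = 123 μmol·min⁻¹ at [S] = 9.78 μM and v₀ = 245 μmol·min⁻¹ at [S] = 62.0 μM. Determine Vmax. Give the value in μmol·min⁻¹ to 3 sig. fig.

301 μmol·min⁻¹

In reciprocal form, 1/v = (Km/Vmax)·(1/[S]) + 1/Vmax. The two points give (1/[S], 1/v) = (0.1022, 0.008130) and (0.01613, 0.004082).
Slope = (0.008130 − 0.004082)/(0.1022 − 0.01613) = 0.04701; intercept = 0.008130 − 0.04701×0.1022 = 0.003323.
Vmax = 1/intercept = 301 μmol·min⁻¹; Km = slope × Vmax = 0.04701 × 301 = 14.1 μM.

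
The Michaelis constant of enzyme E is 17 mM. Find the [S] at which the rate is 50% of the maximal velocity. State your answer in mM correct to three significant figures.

v/Vmax = [S]/(Km+[S]) = 0.5, so [S] = Km·0.5/(1 − 0.5) = 17 × 1.000.
[S] = 17.0 mM.

17.0 mM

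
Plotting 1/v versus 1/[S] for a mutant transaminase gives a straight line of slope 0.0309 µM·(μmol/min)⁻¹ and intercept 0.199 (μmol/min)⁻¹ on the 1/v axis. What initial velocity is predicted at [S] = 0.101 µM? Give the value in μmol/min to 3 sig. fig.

1.98 μmol/min

The y-intercept is 1/Vmax, so Vmax = 1/0.199 = 5.03 μmol/min.
The slope is Km/Vmax, so Km = 0.0309 × 5.03 = 0.155 µM.
Then v = 5.03 × 0.101/(0.155 + 0.101) = 1.98 μmol/min.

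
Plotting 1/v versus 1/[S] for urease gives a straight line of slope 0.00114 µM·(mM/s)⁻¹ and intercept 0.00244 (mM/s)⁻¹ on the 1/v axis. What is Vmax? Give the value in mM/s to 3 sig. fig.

The y-intercept of a Lineweaver–Burk plot equals 1/Vmax, so Vmax = 1/0.00244 = 410 mM/s.

410 mM/s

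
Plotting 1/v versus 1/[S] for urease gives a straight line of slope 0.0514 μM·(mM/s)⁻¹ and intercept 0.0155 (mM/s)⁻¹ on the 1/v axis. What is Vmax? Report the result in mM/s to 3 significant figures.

64.5 mM/s

The y-intercept of a Lineweaver–Burk plot equals 1/Vmax, so Vmax = 1/0.0155 = 64.5 mM/s.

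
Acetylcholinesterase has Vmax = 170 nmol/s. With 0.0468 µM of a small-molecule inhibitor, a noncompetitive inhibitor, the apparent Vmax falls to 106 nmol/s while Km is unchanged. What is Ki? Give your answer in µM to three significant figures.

0.0775 µM

Noncompetitive: Vmax,app = Vmax/α with α = 1 + [I]/Ki.
α = Vmax/Vmax,app = 170/106 = 1.604.
Ki = [I]/(α − 1) = 0.0468/0.6038 = 0.0775 µM.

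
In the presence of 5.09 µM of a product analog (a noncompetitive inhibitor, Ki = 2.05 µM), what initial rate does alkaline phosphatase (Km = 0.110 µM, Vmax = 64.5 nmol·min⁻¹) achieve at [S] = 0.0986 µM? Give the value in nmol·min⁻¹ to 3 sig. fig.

8.75 nmol·min⁻¹

α = 1 + [I]/Ki = 1 + 5.09/2.05 = 3.483.
For a noncompetitive inhibitor, Vmax is reduced to Vmax/α while Km is unchanged: Km,app = 0.110 µM, Vmax,app = 18.5 nmol·min⁻¹.
v = Vmax,app·[S]/(Km,app + [S]) = 18.5 × 0.0986/(0.110 + 0.0986) = 8.75 nmol·min⁻¹.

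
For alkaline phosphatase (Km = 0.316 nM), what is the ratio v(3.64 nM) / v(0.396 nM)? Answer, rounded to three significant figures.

Since Vmax cancels, v₂/v₁ = [S]₂(Km+[S]₁) / [S]₁(Km+[S]₂).
= 3.64×(0.316+0.396) / (0.396×(0.316+3.64)) = 2.592/1.567 = 1.65.

1.65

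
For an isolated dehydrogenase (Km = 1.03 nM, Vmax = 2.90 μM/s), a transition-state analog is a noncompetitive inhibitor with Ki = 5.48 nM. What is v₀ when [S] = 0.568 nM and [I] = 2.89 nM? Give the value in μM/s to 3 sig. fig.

0.675 μM/s

α = 1 + [I]/Ki = 1 + 2.89/5.48 = 1.527.
For a noncompetitive inhibitor, Vmax is reduced to Vmax/α while Km is unchanged: Km,app = 1.03 nM, Vmax,app = 1.90 μM/s.
v = Vmax,app·[S]/(Km,app + [S]) = 1.90 × 0.568/(1.03 + 0.568) = 0.675 μM/s.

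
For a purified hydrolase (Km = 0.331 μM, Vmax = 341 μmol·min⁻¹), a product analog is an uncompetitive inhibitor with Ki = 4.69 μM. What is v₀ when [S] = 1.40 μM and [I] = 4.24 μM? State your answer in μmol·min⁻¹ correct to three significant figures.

With α = 1 + [I]/Ki = 1 + 4.24/4.69 = 1.904, the uncompetitive rate law is v = (Vmax/α)·[S] / (Km/α + [S]).
v = (341/1.904)×1.40 / (0.331/1.904 + 1.40) = 250.7/1.574 = 159 μmol·min⁻¹.

159 μmol·min⁻¹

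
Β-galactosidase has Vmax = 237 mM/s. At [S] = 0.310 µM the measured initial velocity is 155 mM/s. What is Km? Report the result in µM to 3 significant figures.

v/Vmax = 155/237 = 0.6540 = [S]/(Km+[S]).
So Km + [S] = [S]/0.6540 = 0.4740 µM, giving Km = 0.4740 − 0.310 = 0.164 µM.

0.164 µM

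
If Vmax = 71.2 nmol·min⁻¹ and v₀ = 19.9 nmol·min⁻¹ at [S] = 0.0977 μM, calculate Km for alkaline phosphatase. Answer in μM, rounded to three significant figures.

From v = Vmax[S]/(Km+[S]), Km = [S](Vmax − v)/v.
Km = 0.0977 × (71.2 − 19.9) / 19.9 = 5.012/19.9 = 0.252 μM.

0.252 μM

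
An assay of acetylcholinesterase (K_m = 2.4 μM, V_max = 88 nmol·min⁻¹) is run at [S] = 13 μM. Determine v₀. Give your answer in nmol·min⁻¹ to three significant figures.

74.3 nmol·min⁻¹

v = Vmax·[S]/(Km + [S]) = 88 × 13 / (2.4 + 13)
  = 1144 / 15.40 = 74.3 nmol·min⁻¹.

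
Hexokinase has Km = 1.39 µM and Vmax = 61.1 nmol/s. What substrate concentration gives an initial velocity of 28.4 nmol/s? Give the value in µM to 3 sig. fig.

Rearranging v = Vmax[S]/(Km+[S]) gives [S] = Km·v/(Vmax − v).
[S] = 1.39 × 28.4 / (61.1 − 28.4) = 39.48/32.70 = 1.21 µM.

1.21 µM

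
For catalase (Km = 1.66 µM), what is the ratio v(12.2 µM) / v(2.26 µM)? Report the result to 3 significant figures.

1.53

Since Vmax cancels, v₂/v₁ = [S]₂(Km+[S]₁) / [S]₁(Km+[S]₂).
= 12.2×(1.66+2.26) / (2.26×(1.66+12.2)) = 47.82/31.32 = 1.53.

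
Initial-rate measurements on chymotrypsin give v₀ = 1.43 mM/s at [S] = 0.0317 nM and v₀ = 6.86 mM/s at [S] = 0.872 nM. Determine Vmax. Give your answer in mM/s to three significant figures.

8.01 mM/s

In reciprocal form, 1/v = (Km/Vmax)·(1/[S]) + 1/Vmax. The two points give (1/[S], 1/v) = (31.55, 0.6993) and (1.147, 0.1458).
Slope = (0.6993 − 0.1458)/(31.55 − 1.147) = 0.01821; intercept = 0.6993 − 0.01821×31.55 = 0.1249.
Vmax = 1/intercept = 8.01 mM/s; Km = slope × Vmax = 0.01821 × 8.01 = 0.146 nM.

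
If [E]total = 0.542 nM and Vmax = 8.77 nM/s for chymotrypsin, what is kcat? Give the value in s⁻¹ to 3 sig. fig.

kcat = Vmax/[E]total = 8.77 nM/s / 0.542 nM = 16.2 s⁻¹.

16.2 s⁻¹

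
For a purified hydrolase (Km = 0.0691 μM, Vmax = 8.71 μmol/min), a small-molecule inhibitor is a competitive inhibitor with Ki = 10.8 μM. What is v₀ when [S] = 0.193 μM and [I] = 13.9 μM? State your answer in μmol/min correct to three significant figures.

With α = 1 + [I]/Ki = 1 + 13.9/10.8 = 2.287, the competitive rate law is v = Vmax[S] / (αKm + [S]).
v = 8.71×0.193 / (2.287×0.0691 + 0.193) = 1.681/0.3510 = 4.79 μmol/min.

4.79 μmol/min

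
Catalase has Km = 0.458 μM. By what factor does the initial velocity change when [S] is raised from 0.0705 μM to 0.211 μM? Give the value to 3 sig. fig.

2.36

Since Vmax cancels, v₂/v₁ = [S]₂(Km+[S]₁) / [S]₁(Km+[S]₂).
= 0.211×(0.458+0.0705) / (0.0705×(0.458+0.211)) = 0.1115/0.04716 = 2.36.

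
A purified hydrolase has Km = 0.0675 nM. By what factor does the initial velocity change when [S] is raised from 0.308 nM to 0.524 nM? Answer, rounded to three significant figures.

Since Vmax cancels, v₂/v₁ = [S]₂(Km+[S]₁) / [S]₁(Km+[S]₂).
= 0.524×(0.0675+0.308) / (0.308×(0.0675+0.524)) = 0.1968/0.1822 = 1.08.

1.08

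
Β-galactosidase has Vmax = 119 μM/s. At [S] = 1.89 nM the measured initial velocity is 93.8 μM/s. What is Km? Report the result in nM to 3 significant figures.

0.508 nM

From v = Vmax[S]/(Km+[S]), Km = [S](Vmax − v)/v.
Km = 1.89 × (119 − 93.8) / 93.8 = 47.63/93.8 = 0.508 nM.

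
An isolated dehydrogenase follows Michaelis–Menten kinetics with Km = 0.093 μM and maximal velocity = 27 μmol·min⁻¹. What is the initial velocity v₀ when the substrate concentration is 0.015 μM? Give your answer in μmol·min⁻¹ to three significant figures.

3.75 μmol·min⁻¹

v = Vmax·[S]/(Km + [S]) = 27 × 0.015 / (0.093 + 0.015)
  = 0.4050 / 0.1080 = 3.75 μmol·min⁻¹.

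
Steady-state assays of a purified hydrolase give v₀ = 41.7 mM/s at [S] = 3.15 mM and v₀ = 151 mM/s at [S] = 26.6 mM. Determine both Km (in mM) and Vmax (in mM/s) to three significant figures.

From v = Vmax[S]/(Km+[S]), each point gives Vmax = v(Km+[S])/[S].
Equating: 41.7(Km+3.15)/3.15 = 151(Km+26.6)/26.6.
13.24·Km + 41.7 = 5.677·Km + 151, so (13.24 − 5.677)·Km = 151 − 41.7.
Km = 109.3/7.561 = 14.5 mM; then Vmax = 41.7(14.5+3.15)/3.15 = 233 mM/s.

Km = 14.5 mM; Vmax = 233 mM/s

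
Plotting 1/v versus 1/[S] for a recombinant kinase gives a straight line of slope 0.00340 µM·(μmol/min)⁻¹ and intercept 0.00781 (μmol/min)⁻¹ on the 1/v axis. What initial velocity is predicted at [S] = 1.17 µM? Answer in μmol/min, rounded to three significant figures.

The y-intercept is 1/Vmax, so Vmax = 1/0.00781 = 128 μmol/min.
The slope is Km/Vmax, so Km = 0.00340 × 128 = 0.435 µM.
Then v = 128 × 1.17/(0.435 + 1.17) = 93.3 μmol/min.

93.3 μmol/min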